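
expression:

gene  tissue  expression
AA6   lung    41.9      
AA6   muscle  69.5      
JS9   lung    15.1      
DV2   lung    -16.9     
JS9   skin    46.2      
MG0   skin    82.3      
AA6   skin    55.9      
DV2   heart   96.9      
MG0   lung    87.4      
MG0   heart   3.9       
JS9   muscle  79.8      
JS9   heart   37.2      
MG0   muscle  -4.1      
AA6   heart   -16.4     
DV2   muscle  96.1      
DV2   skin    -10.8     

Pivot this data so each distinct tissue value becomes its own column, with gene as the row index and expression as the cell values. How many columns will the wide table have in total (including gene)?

5

1 column for gene plus 4 distinct tissue values → 5 columns.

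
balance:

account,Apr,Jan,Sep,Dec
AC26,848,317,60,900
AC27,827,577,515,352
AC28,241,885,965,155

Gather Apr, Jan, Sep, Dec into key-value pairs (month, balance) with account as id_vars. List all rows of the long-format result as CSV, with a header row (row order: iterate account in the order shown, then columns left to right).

account,month,balance
AC26,Apr,848
AC26,Jan,317
AC26,Sep,60
AC26,Dec,900
AC27,Apr,827
AC27,Jan,577
AC27,Sep,515
AC27,Dec,352
AC28,Apr,241
AC28,Jan,885
AC28,Sep,965
AC28,Dec,155

Each (account, column) pair becomes one row: 3 × 4 = 12 rows.
For example, (AC26, Apr) → balance=848.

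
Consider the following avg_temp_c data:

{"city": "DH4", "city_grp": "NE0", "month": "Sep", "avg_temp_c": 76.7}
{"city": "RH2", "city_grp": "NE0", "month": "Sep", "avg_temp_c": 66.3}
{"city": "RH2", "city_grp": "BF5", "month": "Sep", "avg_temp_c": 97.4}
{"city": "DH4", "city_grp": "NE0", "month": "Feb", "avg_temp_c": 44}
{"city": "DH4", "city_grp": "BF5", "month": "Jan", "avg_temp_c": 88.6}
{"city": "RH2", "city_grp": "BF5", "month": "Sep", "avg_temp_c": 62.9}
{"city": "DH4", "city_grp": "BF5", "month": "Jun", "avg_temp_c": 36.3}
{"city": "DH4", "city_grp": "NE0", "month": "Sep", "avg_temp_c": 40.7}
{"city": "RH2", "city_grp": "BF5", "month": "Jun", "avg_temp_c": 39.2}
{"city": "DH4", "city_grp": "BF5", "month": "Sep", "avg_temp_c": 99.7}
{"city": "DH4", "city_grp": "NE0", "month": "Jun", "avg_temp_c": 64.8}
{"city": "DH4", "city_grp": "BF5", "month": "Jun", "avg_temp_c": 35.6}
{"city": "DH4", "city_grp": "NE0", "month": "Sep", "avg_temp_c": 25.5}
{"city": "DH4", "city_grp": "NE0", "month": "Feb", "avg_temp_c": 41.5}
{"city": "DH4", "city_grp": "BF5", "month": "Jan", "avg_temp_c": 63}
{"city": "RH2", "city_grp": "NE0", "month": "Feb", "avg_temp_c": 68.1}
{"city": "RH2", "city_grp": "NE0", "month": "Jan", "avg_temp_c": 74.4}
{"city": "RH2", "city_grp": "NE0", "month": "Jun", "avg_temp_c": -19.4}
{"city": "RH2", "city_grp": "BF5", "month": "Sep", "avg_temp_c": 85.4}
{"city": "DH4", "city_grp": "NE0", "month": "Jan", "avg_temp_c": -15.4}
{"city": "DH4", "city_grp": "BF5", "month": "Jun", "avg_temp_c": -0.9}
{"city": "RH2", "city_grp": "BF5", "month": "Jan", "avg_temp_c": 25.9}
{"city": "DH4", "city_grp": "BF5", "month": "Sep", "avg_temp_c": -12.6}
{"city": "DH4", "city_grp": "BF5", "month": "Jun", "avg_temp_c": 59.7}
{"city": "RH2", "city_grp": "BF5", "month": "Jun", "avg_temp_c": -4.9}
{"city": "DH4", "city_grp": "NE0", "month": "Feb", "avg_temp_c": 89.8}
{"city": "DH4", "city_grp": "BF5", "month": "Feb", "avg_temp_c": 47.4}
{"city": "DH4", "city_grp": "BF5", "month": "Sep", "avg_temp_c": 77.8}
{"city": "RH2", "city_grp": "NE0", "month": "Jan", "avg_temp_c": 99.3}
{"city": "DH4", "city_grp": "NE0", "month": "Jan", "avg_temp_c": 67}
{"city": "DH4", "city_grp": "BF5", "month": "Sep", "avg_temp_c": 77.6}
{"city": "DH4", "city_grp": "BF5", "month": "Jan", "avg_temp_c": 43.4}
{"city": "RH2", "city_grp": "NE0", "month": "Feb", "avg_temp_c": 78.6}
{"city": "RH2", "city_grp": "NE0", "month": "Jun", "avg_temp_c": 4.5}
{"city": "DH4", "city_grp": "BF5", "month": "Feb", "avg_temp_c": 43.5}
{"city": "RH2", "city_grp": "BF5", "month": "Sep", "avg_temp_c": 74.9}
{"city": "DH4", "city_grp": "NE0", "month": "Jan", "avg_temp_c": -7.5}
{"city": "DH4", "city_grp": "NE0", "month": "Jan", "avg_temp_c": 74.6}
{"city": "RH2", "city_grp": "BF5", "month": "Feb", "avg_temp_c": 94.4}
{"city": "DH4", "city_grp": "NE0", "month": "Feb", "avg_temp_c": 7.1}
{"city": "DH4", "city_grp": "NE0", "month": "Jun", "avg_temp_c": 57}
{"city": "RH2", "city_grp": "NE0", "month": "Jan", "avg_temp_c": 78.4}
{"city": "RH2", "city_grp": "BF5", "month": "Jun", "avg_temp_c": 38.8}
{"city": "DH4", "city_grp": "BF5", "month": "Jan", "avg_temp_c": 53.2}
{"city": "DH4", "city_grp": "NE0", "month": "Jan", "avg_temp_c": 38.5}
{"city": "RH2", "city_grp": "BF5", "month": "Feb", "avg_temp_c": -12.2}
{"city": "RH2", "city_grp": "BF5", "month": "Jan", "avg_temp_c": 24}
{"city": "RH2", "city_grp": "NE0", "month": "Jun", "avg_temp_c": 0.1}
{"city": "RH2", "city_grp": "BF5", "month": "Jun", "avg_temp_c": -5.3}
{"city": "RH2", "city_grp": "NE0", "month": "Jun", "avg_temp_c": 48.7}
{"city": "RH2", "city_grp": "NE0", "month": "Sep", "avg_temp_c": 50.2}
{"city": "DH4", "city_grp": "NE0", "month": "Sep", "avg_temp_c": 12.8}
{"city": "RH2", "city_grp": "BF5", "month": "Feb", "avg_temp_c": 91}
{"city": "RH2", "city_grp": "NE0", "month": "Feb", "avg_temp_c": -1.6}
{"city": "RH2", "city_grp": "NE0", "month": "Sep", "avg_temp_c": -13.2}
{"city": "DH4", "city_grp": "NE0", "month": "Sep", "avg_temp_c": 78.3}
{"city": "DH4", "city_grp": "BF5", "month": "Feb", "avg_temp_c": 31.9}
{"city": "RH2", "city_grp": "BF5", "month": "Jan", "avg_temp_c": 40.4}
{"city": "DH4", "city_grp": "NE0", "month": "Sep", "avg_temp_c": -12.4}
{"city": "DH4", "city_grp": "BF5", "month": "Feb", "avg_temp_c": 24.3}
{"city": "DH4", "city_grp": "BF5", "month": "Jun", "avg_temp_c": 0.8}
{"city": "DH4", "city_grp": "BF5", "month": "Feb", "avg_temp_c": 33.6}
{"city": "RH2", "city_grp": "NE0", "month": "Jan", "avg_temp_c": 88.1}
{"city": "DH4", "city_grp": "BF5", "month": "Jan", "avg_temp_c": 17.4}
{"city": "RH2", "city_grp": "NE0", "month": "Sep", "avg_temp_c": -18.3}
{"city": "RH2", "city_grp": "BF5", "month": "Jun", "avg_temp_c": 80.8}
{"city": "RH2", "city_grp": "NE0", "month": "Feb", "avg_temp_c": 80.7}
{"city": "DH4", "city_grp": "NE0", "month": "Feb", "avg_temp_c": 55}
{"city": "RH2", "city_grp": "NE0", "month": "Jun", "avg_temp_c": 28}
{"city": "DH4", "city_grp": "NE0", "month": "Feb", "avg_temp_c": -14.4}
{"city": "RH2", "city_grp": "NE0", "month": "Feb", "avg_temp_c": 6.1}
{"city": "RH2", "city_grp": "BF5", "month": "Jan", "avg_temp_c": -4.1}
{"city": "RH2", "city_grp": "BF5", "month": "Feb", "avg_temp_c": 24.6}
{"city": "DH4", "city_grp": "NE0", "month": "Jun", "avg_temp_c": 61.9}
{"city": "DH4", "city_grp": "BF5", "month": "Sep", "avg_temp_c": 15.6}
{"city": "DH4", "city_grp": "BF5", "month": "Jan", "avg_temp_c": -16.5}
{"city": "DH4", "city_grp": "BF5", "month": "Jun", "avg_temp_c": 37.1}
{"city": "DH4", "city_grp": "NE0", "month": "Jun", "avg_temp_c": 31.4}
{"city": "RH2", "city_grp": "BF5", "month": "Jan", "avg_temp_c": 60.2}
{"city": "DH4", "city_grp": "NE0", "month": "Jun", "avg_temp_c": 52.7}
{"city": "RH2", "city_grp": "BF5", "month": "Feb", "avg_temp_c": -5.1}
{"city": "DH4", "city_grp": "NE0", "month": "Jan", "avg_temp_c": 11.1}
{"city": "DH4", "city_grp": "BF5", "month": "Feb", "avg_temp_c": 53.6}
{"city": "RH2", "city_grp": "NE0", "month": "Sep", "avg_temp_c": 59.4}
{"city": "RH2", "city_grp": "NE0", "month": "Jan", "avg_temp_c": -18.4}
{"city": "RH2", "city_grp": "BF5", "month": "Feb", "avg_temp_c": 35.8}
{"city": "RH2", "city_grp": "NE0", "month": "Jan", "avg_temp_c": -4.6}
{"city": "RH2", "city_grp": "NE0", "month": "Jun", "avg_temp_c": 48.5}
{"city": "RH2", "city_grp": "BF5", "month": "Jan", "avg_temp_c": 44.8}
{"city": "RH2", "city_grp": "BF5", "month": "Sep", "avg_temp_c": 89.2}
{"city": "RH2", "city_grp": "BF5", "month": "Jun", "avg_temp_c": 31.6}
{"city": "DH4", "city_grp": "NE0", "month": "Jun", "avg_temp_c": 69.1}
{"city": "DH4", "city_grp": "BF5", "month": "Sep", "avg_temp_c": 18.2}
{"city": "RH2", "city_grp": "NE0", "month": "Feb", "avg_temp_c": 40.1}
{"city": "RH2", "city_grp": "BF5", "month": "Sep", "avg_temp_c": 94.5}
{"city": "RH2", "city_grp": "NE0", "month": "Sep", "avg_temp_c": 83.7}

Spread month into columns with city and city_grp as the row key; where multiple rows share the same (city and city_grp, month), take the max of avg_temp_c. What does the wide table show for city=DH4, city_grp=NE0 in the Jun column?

69.1

Rows with city=DH4, city_grp=NE0 and month=Jun: avg_temp_c values are 64.8, 57, 61.9, 31.4, 52.7, 69.1.
max(64.8, 57, 61.9, 31.4, 52.7, 69.1) = 69.1.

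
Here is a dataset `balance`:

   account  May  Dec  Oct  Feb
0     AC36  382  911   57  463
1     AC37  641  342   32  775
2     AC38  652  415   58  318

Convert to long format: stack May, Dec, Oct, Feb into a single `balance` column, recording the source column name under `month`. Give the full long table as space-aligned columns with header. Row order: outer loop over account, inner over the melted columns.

Each (account, column) pair becomes one row: 3 × 4 = 12 rows.
For example, (AC36, May) → balance=382.

account  month  balance
AC36     May    382    
AC36     Dec    911    
AC36     Oct    57     
AC36     Feb    463    
AC37     May    641    
AC37     Dec    342    
AC37     Oct    32     
AC37     Feb    775    
AC38     May    652    
AC38     Dec    415    
AC38     Oct    58     
AC38     Feb    318    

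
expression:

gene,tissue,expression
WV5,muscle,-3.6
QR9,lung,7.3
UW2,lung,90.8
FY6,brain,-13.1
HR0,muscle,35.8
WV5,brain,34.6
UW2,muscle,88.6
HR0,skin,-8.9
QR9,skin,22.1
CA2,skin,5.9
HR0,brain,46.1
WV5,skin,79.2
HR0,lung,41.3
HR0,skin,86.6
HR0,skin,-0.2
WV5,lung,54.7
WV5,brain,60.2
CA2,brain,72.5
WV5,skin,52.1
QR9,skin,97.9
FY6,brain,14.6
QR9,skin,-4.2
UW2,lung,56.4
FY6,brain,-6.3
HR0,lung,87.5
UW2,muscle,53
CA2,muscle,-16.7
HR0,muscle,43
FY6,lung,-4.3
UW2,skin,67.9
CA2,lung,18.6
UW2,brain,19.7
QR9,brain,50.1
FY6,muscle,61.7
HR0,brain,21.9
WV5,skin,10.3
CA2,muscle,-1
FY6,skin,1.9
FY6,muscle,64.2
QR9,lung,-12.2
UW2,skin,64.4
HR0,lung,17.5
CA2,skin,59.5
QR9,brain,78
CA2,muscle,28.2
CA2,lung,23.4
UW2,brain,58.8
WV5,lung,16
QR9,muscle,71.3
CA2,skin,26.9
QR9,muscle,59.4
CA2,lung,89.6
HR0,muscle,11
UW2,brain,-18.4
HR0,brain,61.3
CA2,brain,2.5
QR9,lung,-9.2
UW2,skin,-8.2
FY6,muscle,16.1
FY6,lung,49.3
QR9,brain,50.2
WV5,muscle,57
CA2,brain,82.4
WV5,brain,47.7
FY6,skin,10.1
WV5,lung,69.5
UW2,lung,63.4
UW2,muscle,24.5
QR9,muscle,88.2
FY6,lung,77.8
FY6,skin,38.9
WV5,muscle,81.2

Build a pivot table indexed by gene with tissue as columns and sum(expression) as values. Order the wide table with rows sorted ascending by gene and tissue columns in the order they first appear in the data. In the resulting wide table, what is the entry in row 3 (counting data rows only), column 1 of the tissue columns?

89.8

With rows sorted ascending by gene, row 3 is gene=HR0. tissue columns in first-appearance order: muscle, lung, brain, skin; column 1 is muscle.
Long rows with gene=HR0, tissue=muscle: 35.8 + 43 + 11 = 89.8.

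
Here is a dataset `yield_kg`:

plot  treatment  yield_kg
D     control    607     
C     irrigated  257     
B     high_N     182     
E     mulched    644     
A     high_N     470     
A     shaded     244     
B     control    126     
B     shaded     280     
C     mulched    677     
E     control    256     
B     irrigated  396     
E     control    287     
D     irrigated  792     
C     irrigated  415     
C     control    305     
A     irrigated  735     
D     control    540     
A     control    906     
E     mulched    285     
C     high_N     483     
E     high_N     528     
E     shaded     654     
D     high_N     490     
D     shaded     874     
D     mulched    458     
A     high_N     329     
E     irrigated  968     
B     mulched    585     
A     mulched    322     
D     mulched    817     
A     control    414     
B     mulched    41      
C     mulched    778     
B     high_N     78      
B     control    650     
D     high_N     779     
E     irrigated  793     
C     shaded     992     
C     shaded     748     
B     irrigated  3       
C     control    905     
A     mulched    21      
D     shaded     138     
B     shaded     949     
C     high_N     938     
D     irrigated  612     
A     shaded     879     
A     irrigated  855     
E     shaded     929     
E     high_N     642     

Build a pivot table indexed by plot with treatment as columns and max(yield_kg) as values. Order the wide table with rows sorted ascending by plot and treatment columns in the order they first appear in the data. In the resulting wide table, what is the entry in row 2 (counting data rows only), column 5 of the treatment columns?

949

With rows sorted ascending by plot, row 2 is plot=B. treatment columns in first-appearance order: control, irrigated, high_N, mulched, shaded; column 5 is shaded.
Long rows with plot=B, treatment=shaded: max(280, 949) = 949.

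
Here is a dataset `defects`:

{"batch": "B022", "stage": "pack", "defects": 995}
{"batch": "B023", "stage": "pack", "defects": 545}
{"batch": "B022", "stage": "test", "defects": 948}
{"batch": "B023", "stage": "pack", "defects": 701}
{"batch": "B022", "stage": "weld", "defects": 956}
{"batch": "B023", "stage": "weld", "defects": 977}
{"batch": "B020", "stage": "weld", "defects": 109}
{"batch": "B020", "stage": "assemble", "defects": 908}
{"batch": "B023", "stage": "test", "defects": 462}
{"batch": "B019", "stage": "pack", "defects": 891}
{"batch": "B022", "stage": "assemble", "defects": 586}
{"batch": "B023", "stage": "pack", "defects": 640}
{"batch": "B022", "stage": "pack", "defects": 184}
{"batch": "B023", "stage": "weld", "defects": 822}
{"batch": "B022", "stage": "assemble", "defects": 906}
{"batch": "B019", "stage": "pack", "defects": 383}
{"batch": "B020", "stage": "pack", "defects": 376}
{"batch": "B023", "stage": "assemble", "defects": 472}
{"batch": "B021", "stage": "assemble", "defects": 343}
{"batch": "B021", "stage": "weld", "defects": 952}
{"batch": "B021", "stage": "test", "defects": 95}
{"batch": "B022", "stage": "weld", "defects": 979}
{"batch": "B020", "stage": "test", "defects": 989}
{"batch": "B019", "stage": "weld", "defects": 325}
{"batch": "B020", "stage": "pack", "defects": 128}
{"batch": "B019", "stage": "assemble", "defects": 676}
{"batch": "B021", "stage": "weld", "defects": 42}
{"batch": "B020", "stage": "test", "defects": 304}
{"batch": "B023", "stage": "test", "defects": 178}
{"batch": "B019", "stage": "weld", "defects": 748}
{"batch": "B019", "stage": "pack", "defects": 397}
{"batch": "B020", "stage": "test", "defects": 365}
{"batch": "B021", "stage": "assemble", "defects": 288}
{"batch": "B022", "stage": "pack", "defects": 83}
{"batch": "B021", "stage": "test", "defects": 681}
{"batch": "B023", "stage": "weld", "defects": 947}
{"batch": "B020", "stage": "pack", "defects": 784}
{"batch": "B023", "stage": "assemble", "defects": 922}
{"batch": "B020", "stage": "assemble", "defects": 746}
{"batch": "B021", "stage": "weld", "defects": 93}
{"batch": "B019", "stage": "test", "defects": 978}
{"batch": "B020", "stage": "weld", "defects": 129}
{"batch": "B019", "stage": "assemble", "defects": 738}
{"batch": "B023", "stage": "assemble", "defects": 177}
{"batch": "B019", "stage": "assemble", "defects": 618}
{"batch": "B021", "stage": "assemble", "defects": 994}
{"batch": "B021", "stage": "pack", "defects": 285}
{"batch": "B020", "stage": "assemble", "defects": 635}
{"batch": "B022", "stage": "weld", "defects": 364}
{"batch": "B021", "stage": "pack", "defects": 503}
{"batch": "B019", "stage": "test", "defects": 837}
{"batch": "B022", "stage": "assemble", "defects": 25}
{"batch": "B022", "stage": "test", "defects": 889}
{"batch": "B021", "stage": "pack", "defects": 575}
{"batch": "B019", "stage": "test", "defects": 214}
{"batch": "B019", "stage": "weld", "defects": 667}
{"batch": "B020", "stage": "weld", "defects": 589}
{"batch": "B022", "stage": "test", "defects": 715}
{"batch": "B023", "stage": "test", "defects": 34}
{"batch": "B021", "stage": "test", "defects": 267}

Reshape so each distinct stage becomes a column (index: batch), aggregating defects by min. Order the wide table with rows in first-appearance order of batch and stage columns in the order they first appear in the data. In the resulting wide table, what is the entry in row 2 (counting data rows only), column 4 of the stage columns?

With rows in first-appearance order of batch, row 2 is batch=B023. stage columns in first-appearance order: pack, test, weld, assemble; column 4 is assemble.
Long rows with batch=B023, stage=assemble: min(472, 922, 177) = 177.

177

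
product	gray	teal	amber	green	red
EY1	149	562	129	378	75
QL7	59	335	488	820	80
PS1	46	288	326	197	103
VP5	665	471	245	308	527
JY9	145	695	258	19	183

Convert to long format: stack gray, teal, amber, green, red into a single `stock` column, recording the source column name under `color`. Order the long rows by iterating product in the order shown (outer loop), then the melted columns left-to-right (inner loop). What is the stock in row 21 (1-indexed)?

25 rows total (5 × 5). Row 21: index ⌊(21-1)/5⌋ = 4 into product → JY9; (21-1) mod 5 = 0 into the melted columns → gray.
So row 21 is (JY9, gray, 145); stock = 145.

145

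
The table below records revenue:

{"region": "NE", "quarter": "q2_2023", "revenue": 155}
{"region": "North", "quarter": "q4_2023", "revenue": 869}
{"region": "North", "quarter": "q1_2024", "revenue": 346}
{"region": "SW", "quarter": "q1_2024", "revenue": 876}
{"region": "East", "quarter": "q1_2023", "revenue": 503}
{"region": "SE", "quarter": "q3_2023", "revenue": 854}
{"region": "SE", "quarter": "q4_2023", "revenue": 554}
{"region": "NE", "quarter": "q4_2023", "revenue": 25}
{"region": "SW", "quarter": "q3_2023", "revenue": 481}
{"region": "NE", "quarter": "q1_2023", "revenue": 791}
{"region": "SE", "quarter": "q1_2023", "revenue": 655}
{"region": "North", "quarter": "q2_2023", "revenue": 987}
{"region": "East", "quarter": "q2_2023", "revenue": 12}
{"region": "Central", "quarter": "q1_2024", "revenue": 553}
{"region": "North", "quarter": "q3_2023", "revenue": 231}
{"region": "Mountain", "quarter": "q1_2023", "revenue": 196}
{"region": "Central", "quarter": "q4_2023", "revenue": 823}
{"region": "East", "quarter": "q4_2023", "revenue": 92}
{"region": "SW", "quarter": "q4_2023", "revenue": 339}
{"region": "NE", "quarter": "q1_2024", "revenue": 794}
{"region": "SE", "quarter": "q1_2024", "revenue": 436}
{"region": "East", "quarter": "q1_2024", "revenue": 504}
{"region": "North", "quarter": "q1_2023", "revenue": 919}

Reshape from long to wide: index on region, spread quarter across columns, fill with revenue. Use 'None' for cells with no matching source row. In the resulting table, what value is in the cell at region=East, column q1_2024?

504

The long row with region=East, quarter=q1_2024 has revenue=504.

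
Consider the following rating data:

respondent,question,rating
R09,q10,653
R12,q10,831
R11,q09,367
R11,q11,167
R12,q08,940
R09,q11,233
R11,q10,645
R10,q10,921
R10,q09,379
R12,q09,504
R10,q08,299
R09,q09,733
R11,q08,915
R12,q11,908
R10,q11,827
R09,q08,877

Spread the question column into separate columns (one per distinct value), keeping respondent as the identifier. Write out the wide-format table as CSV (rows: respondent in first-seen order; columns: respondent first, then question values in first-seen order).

respondent,q10,q09,q11,q08
R09,653,733,233,877
R12,831,504,908,940
R11,645,367,167,915
R10,921,379,827,299

Columns: respondent plus the 4 distinct question values (q10, q09, q11, q08).
For example, row R09 column q10 takes rating=653 from the long row (R09, q10).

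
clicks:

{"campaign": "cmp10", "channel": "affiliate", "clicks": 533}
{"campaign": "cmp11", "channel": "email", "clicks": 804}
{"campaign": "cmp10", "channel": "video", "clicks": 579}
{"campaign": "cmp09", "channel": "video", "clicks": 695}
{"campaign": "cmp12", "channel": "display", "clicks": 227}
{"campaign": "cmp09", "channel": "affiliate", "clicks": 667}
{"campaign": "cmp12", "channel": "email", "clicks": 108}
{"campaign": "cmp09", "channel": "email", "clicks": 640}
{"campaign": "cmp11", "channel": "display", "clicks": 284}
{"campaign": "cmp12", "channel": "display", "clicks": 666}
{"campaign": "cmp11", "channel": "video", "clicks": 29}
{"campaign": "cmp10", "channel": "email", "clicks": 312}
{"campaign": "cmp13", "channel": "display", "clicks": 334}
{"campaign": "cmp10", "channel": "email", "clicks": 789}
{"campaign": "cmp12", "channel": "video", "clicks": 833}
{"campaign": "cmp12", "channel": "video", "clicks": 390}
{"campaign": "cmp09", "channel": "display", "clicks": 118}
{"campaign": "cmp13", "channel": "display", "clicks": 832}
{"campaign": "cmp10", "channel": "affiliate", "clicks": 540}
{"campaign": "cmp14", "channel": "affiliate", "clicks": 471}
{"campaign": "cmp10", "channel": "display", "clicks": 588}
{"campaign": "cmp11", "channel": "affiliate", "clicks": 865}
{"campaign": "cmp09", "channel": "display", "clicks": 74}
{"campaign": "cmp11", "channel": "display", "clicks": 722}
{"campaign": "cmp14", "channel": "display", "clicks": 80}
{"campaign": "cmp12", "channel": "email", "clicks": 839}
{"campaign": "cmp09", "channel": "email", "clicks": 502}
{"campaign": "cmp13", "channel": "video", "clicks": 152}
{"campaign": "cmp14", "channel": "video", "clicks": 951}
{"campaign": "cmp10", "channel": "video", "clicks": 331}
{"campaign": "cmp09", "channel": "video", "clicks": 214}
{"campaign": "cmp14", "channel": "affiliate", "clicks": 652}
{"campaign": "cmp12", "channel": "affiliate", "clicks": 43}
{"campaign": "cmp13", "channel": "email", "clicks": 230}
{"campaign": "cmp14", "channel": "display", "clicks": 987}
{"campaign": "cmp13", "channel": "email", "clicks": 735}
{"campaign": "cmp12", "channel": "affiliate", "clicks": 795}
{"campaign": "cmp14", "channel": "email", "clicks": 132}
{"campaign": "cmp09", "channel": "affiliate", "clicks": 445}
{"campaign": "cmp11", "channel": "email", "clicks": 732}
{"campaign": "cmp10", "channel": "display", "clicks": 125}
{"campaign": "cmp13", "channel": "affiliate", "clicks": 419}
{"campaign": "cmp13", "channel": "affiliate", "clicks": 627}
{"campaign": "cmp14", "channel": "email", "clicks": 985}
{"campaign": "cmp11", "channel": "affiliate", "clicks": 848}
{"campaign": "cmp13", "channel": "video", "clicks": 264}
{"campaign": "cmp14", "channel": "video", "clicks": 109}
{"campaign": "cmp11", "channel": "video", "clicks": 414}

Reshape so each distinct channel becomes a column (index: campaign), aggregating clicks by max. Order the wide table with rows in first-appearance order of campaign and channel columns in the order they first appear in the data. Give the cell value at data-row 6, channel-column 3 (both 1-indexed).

With rows in first-appearance order of campaign, row 6 is campaign=cmp14. channel columns in first-appearance order: affiliate, email, video, display; column 3 is video.
Long rows with campaign=cmp14, channel=video: max(951, 109) = 951.

951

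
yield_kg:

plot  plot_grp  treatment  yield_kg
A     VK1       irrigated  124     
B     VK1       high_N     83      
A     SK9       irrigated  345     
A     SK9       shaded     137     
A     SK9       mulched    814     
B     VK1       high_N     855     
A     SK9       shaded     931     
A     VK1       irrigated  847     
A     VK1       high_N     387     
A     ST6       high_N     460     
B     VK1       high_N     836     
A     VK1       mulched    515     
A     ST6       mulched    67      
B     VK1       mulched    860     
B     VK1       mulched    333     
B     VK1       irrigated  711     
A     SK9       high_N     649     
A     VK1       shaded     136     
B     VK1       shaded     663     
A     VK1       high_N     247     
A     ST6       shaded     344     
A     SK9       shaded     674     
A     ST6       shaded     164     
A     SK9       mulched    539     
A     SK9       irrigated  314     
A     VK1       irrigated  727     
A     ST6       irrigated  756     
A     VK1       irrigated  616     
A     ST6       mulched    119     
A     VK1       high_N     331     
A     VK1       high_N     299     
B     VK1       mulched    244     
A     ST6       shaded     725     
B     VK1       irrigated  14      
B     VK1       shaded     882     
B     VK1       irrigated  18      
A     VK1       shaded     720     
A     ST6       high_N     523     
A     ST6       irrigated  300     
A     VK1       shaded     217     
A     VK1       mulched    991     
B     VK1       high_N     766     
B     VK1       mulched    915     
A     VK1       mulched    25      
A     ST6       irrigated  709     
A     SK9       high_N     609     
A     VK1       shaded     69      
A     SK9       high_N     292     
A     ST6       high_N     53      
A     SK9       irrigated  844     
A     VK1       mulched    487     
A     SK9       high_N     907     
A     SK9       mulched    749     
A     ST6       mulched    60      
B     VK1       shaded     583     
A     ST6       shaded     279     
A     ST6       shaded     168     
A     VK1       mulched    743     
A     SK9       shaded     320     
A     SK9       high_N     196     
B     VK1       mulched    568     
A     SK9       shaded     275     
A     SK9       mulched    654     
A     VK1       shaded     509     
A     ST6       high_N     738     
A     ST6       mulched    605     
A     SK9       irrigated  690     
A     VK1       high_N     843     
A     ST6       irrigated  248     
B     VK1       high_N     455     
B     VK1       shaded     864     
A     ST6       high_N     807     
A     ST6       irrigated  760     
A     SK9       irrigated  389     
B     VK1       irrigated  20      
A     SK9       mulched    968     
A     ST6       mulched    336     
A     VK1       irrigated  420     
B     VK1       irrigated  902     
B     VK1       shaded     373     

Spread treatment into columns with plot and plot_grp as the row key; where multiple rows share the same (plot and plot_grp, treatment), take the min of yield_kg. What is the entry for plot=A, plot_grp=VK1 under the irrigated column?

Rows with plot=A, plot_grp=VK1 and treatment=irrigated: yield_kg values are 124, 847, 727, 616, 420.
min(124, 847, 727, 616, 420) = 124.

124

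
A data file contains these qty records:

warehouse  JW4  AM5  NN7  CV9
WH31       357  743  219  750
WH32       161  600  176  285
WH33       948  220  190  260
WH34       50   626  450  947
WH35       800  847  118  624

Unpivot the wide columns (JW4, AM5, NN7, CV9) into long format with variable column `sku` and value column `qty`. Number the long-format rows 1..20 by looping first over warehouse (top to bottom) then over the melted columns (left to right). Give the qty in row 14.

626

20 rows total (5 × 4). Row 14: index ⌊(14-1)/4⌋ = 3 into warehouse → WH34; (14-1) mod 4 = 1 into the melted columns → AM5.
So row 14 is (WH34, AM5, 626); qty = 626.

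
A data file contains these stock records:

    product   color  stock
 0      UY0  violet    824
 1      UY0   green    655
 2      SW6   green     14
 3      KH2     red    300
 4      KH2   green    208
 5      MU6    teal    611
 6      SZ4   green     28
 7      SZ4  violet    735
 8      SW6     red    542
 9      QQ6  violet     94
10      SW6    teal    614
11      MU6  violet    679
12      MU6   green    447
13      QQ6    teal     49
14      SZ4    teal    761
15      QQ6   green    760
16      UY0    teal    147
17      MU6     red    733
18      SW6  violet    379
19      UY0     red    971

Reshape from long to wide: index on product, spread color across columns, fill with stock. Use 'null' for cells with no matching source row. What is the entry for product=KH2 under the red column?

The long row with product=KH2, color=red has stock=300.

300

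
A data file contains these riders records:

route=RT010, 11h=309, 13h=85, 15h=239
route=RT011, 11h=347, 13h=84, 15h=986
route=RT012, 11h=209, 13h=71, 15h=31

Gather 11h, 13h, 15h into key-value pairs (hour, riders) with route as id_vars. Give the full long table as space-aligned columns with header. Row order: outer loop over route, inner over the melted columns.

route  hour  riders
RT010  11h   309   
RT010  13h   85    
RT010  15h   239   
RT011  11h   347   
RT011  13h   84    
RT011  15h   986   
RT012  11h   209   
RT012  13h   71    
RT012  15h   31    

Each (route, column) pair becomes one row: 3 × 3 = 9 rows.
For example, (RT010, 11h) → riders=309.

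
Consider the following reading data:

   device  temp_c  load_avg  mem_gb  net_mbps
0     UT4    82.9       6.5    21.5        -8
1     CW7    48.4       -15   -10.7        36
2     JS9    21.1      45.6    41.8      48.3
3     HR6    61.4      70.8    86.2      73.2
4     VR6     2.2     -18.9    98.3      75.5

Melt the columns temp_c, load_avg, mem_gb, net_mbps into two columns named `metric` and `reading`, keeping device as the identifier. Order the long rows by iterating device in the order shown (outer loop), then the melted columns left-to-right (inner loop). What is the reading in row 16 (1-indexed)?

20 rows total (5 × 4). Row 16: index ⌊(16-1)/4⌋ = 3 into device → HR6; (16-1) mod 4 = 3 into the melted columns → net_mbps.
So row 16 is (HR6, net_mbps, 73.2); reading = 73.2.

73.2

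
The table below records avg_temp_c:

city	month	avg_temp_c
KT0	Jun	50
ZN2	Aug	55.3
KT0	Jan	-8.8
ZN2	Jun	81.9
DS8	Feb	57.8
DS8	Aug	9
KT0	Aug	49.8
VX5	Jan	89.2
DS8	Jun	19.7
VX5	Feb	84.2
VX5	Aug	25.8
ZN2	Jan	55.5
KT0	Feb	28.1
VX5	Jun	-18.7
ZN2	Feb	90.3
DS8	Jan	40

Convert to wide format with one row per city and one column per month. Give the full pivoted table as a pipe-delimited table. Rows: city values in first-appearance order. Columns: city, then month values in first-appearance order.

| city | Jun | Aug | Jan | Feb |
| KT0 | 50 | 49.8 | -8.8 | 28.1 |
| ZN2 | 81.9 | 55.3 | 55.5 | 90.3 |
| DS8 | 19.7 | 9 | 40 | 57.8 |
| VX5 | -18.7 | 25.8 | 89.2 | 84.2 |

Columns: city plus the 4 distinct month values (Jun, Aug, Jan, Feb).
For example, row KT0 column Jun takes avg_temp_c=50 from the long row (KT0, Jun).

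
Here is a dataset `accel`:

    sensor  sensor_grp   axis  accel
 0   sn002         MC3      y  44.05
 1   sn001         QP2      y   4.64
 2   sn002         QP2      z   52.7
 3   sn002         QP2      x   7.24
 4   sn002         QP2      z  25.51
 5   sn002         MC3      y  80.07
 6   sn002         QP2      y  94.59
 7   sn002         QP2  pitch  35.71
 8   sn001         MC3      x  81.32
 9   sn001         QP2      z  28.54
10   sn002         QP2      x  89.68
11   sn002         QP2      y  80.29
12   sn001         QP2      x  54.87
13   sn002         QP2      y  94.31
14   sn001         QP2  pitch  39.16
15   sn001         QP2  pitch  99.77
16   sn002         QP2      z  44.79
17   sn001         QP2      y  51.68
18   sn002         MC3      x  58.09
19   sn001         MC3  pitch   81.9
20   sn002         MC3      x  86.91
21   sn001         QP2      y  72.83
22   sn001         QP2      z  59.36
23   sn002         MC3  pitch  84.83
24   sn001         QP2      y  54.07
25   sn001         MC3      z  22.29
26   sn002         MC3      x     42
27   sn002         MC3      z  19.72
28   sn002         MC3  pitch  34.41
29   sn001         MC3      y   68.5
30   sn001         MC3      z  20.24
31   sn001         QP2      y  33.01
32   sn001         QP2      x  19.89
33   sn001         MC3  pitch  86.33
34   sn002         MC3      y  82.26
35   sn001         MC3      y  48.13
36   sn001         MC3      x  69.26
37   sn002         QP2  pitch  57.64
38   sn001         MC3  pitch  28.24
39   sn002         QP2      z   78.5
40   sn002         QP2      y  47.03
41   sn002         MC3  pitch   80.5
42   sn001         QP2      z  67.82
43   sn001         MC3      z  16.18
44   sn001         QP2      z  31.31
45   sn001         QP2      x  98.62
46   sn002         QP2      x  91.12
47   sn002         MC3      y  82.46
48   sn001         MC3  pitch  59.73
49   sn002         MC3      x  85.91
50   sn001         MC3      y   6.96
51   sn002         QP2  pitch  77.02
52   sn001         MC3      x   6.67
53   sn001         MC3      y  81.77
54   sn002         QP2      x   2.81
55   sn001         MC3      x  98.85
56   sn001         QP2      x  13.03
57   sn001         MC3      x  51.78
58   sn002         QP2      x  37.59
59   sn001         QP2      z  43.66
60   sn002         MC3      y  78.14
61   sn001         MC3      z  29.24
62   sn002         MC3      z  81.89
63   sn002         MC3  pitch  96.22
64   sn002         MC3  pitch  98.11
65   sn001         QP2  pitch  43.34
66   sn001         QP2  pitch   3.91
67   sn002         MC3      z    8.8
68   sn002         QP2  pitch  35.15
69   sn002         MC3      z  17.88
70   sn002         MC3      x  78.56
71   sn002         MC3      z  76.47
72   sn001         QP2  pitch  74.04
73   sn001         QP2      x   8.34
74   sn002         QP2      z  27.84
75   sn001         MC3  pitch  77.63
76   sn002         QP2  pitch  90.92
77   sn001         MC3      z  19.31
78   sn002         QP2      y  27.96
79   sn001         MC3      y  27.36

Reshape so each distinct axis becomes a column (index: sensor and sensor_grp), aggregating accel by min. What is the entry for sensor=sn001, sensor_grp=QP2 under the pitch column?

3.91

Rows with sensor=sn001, sensor_grp=QP2 and axis=pitch: accel values are 39.16, 99.77, 43.34, 3.91, 74.04.
min(39.16, 99.77, 43.34, 3.91, 74.04) = 3.91.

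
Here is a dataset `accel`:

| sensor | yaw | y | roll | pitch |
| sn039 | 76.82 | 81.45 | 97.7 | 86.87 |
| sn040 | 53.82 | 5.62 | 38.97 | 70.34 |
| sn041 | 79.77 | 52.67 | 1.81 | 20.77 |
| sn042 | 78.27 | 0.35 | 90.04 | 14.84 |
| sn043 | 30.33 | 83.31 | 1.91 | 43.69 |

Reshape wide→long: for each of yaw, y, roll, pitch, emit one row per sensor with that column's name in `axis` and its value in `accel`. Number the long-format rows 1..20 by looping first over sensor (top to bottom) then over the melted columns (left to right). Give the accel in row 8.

20 rows total (5 × 4). Row 8: index ⌊(8-1)/4⌋ = 1 into sensor → sn040; (8-1) mod 4 = 3 into the melted columns → pitch.
So row 8 is (sn040, pitch, 70.34); accel = 70.34.

70.34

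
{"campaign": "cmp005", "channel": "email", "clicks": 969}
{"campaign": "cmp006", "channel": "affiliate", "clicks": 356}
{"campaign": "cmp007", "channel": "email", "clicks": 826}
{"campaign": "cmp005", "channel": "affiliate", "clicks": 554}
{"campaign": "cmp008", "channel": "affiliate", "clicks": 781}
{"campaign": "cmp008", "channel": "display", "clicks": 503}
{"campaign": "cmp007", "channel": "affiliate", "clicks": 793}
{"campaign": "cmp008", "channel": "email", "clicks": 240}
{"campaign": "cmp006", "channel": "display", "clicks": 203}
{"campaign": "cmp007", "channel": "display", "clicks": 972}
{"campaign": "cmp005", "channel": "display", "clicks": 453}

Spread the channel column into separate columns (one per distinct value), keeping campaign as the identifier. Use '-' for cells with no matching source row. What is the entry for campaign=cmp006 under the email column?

-

No long-format row has campaign=cmp006 and channel=email, so the cell is -.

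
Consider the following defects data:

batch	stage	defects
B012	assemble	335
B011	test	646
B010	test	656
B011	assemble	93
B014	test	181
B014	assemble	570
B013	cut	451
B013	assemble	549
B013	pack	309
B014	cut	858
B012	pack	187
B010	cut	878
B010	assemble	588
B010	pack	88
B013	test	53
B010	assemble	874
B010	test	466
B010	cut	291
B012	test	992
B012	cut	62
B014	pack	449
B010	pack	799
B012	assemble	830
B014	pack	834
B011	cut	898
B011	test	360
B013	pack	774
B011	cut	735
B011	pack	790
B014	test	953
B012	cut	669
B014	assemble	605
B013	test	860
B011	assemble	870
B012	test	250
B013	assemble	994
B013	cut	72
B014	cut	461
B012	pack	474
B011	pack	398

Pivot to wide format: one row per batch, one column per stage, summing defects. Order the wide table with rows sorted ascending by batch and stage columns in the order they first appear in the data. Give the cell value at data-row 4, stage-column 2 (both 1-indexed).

913

With rows sorted ascending by batch, row 4 is batch=B013. stage columns in first-appearance order: assemble, test, cut, pack; column 2 is test.
Long rows with batch=B013, stage=test: 53 + 860 = 913.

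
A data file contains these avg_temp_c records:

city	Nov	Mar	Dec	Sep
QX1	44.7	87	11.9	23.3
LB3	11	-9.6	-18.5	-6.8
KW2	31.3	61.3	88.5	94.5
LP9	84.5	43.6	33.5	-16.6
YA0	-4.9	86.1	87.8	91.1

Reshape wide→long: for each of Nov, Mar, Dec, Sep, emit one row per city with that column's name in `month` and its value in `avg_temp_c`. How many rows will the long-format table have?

5 city values × 4 melted columns = 20 rows.

20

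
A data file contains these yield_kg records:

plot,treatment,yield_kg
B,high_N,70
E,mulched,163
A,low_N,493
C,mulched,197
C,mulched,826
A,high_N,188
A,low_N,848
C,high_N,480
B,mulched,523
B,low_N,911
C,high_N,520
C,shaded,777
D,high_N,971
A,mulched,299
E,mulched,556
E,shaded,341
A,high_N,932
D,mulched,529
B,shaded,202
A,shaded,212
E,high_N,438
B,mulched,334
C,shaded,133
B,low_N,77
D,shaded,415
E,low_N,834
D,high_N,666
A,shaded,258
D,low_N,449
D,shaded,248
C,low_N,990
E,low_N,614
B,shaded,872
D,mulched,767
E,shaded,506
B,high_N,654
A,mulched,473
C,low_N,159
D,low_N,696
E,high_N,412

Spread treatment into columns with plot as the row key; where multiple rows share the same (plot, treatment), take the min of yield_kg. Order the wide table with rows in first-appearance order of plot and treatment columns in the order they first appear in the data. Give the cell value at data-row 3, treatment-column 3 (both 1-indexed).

493

With rows in first-appearance order of plot, row 3 is plot=A. treatment columns in first-appearance order: high_N, mulched, low_N, shaded; column 3 is low_N.
Long rows with plot=A, treatment=low_N: min(493, 848) = 493.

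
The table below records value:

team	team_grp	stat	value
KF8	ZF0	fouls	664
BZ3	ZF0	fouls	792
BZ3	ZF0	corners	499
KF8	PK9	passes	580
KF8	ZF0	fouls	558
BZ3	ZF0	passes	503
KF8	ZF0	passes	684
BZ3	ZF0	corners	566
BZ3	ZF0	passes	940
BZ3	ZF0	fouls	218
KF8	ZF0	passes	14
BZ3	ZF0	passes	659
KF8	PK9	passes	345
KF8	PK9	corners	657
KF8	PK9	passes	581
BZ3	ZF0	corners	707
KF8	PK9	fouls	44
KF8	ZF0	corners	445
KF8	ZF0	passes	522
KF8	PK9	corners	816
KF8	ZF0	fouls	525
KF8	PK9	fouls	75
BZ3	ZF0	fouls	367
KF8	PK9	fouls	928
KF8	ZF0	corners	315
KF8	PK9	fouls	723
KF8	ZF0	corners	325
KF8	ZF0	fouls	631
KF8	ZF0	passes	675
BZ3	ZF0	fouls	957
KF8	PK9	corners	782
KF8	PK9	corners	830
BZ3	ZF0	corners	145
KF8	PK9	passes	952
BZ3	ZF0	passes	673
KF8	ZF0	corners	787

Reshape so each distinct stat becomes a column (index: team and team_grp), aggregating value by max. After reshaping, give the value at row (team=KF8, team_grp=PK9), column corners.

830

Rows with team=KF8, team_grp=PK9 and stat=corners: value values are 657, 816, 782, 830.
max(657, 816, 782, 830) = 830.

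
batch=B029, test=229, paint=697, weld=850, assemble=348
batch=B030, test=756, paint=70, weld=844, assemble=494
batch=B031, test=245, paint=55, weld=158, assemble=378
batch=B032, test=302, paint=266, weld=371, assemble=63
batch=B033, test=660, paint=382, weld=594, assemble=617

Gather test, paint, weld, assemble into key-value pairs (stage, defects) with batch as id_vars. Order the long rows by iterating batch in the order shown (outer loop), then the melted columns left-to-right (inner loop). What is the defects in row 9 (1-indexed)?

245

20 rows total (5 × 4). Row 9: index ⌊(9-1)/4⌋ = 2 into batch → B031; (9-1) mod 4 = 0 into the melted columns → test.
So row 9 is (B031, test, 245); defects = 245.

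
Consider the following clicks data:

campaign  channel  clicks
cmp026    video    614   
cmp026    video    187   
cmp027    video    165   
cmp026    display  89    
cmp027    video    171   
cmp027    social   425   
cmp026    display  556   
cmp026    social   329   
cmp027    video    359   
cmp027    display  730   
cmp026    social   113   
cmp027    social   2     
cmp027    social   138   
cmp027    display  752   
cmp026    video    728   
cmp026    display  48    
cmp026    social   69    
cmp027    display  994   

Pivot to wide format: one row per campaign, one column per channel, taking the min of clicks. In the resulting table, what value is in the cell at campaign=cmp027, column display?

730

Rows with campaign=cmp027 and channel=display: clicks values are 730, 752, 994.
min(730, 752, 994) = 730.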